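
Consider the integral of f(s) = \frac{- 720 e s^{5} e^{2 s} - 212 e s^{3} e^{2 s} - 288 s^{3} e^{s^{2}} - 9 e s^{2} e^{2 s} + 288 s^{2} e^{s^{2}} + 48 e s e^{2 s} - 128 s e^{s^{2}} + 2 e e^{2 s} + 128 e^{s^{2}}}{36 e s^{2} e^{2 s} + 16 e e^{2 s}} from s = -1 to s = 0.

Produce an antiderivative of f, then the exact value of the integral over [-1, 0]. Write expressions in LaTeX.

Antiderivative: F(s) = - 5 s^{4} + \frac{3 s^{2}}{2} - \frac{s}{4} + \frac{\operatorname{atan}{\left(\frac{3 s}{2} \right)}}{4} - \frac{4 e^{- 2 s} e^{s^{2}}}{e}; value = - \frac{4}{e} + \frac{\operatorname{atan}{\left(\frac{3}{2} \right)}}{4} + \frac{13}{4} + 4 e^{2}

Check any antiderivative F(s) by computing F'(s) and comparing it with f(s).
F(s) = - 5 s^{4} + \frac{3 s^{2}}{2} - \frac{s}{4} + \frac{\operatorname{atan}{\left(\frac{3 s}{2} \right)}}{4} - \frac{4 e^{- 2 s} e^{s^{2}}}{e} is an antiderivative of f.
Check: d/ds[- 5 s^{4} + \frac{3 s^{2}}{2} - \frac{s}{4} + \frac{\operatorname{atan}{\left(\frac{3 s}{2} \right)}}{4} - \frac{4 e^{- 2 s} e^{s^{2}}}{e}] = \frac{- 720 e s^{5} e^{2 s} - 212 e s^{3} e^{2 s} - 288 s^{3} e^{s^{2}} - 9 e s^{2} e^{2 s} + 288 s^{2} e^{s^{2}} + 48 e s e^{2 s} - 128 s e^{s^{2}} + 2 e e^{2 s} + 128 e^{s^{2}}}{36 e s^{2} e^{2 s} + 16 e e^{2 s}} = f(s).
F(0) = - \frac{4}{e}; F(-1) = - 4 e^{2} - \frac{13}{4} - \frac{\operatorname{atan}{\left(\frac{3}{2} \right)}}{4}.
Integral = F(0) - F(-1) = - \frac{4}{e} + \frac{\operatorname{atan}{\left(\frac{3}{2} \right)}}{4} + \frac{13}{4} + 4 e^{2}.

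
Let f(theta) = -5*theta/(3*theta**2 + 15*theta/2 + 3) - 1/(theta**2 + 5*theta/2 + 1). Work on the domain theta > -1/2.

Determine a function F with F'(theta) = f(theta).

Factor the denominator (3*(theta + 2)*(2*theta + 1)) and decompose: f = -2/(9*(2*theta + 1)) - 14/(9*(theta + 2)); each piece integrates to a log, atan, or power term.
Check: d/dtheta[-log(theta + 1/2)/9 - 14*log(theta + 2)/9] = (-10*theta - 6)/(6*theta**2 + 15*theta + 6), which equals f(theta).

An antiderivative is F(theta) = -log(theta + 1/2)/9 - 14*log(theta + 2)/9.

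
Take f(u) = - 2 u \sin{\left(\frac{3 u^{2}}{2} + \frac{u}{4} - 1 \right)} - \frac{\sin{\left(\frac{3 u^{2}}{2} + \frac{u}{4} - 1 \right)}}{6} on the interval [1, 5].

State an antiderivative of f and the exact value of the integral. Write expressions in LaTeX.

f matches the chain-rule pattern g'(h)*h' with inner function h(u) = \frac{3 u^{2}}{2} + \frac{u}{4} - 1; substituting w = h(u) collapses the integral.
F(u) = \frac{2 \cos{\left(\frac{3 u^{2}}{2} + \frac{u}{4} - 1 \right)}}{3} is an antiderivative of f.
Check: d/du[\frac{2 \cos{\left(\frac{3 u^{2}}{2} + \frac{u}{4} - 1 \right)}}{3}] = - 2 u \sin{\left(\frac{3 u^{2}}{2} + \frac{u}{4} - 1 \right)} - \frac{\sin{\left(\frac{3 u^{2}}{2} + \frac{u}{4} - 1 \right)}}{6} = f(u).
F(5) = \frac{2 \cos{\left(\frac{151}{4} \right)}}{3}; F(1) = \frac{2 \cos{\left(\frac{3}{4} \right)}}{3}.
Integral = F(5) - F(1) = - \frac{2 \cos{\left(\frac{3}{4} \right)}}{3} + \frac{2 \cos{\left(\frac{151}{4} \right)}}{3}.

Antiderivative: F(u) = \frac{2 \cos{\left(\frac{3 u^{2}}{2} + \frac{u}{4} - 1 \right)}}{3}; value = - \frac{2 \cos{\left(\frac{3}{4} \right)}}{3} + \frac{2 \cos{\left(\frac{151}{4} \right)}}{3}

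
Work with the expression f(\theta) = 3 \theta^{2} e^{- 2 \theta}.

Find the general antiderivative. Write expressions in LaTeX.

F(\theta) = \frac{\left(- 6 \theta^{2} - 6 \theta - 3\right) e^{- 2 \theta}}{4} + C

f has the shape u'v + uv' for u = - \frac{3 \theta^{2}}{2} - \frac{3 \theta}{2} - \frac{3}{4} and v = e^{- 2 \theta} — it is the derivative of the product u*v.
Check: d/d\theta[\frac{\left(- 6 \theta^{2} - 6 \theta - 3\right) e^{- 2 \theta}}{4}] = 3 \theta^{2} e^{- 2 \theta} = f(\theta).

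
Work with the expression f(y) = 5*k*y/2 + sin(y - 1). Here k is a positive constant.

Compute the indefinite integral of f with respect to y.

F(y) = (5*k*y**2 - 4*cos(y - 1))/4 + C

The integrand splits into summands that can be handled one at a time.
Check: d/dy[(5*k*y**2 - 4*cos(y - 1))/4] = 5*k*y/2 + sin(y - 1) = f(y).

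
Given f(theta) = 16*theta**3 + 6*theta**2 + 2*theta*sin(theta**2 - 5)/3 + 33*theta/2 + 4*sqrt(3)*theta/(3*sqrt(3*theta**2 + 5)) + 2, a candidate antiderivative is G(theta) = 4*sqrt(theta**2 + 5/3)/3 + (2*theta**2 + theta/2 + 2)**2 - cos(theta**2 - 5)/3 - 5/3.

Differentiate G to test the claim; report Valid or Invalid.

Valid - differentiating G returns exactly f.

d/dtheta[G] = (96*theta**3*sqrt(3*theta**2 + 5) + 36*theta**2*sqrt(3*theta**2 + 5) + 4*theta*sqrt(3*theta**2 + 5)*sin(theta**2 - 5) + 99*theta*sqrt(3*theta**2 + 5) + 8*sqrt(3)*theta + 12*sqrt(3*theta**2 + 5))/(6*sqrt(3*theta**2 + 5))
This equals f(theta) exactly, so the claim holds.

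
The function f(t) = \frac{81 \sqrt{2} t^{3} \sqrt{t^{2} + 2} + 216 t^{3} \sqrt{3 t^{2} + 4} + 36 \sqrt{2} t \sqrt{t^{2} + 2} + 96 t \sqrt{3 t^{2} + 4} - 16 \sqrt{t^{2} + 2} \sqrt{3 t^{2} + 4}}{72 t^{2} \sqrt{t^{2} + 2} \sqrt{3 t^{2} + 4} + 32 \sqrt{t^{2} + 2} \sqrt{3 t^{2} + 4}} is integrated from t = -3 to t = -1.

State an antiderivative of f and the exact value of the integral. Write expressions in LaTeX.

Antiderivative: F(t) = 3 \sqrt{t^{2} + 2} + \frac{3 \sqrt{\frac{3 t^{2}}{2} + 2}}{4} - \frac{\operatorname{atan}{\left(\frac{3 t}{2} \right)}}{3}; value = - 3 \sqrt{11} - \frac{3 \sqrt{62}}{8} - \frac{\operatorname{atan}{\left(\frac{9}{2} \right)}}{3} + \frac{\operatorname{atan}{\left(\frac{3}{2} \right)}}{3} + \frac{3 \sqrt{14}}{8} + 3 \sqrt{3}

Recover f(t) by differentiating a candidate F(t); any mismatch rules it out.
F(t) = 3 \sqrt{t^{2} + 2} + \frac{3 \sqrt{\frac{3 t^{2}}{2} + 2}}{4} - \frac{\operatorname{atan}{\left(\frac{3 t}{2} \right)}}{3} is an antiderivative of f.
Check: d/dt[3 \sqrt{t^{2} + 2} + \frac{3 \sqrt{\frac{3 t^{2}}{2} + 2}}{4} - \frac{\operatorname{atan}{\left(\frac{3 t}{2} \right)}}{3}] = \frac{81 \sqrt{2} t^{3} \sqrt{t^{2} + 2} + 216 t^{3} \sqrt{3 t^{2} + 4} + 36 \sqrt{2} t \sqrt{t^{2} + 2} + 96 t \sqrt{3 t^{2} + 4} - 16 \sqrt{t^{2} + 2} \sqrt{3 t^{2} + 4}}{72 t^{2} \sqrt{t^{2} + 2} \sqrt{3 t^{2} + 4} + 32 \sqrt{t^{2} + 2} \sqrt{3 t^{2} + 4}} = f(t).
F(-1) = \frac{\operatorname{atan}{\left(\frac{3}{2} \right)}}{3} + \frac{3 \sqrt{14}}{8} + 3 \sqrt{3}; F(-3) = \frac{\operatorname{atan}{\left(\frac{9}{2} \right)}}{3} + \frac{3 \sqrt{62}}{8} + 3 \sqrt{11}.
Integral = F(-1) - F(-3) = - 3 \sqrt{11} - \frac{3 \sqrt{62}}{8} - \frac{\operatorname{atan}{\left(\frac{9}{2} \right)}}{3} + \frac{\operatorname{atan}{\left(\frac{3}{2} \right)}}{3} + \frac{3 \sqrt{14}}{8} + 3 \sqrt{3}.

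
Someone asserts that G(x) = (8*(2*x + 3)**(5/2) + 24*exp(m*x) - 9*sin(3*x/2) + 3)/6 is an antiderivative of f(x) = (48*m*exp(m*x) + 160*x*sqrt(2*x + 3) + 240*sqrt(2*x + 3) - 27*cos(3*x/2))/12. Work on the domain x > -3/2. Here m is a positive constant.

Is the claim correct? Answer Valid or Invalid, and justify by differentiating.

Valid: G'(x) = f(x).

d/dx[G] = 4*m*exp(m*x) + 40*x*sqrt(2*x + 3)/3 + 20*sqrt(2*x + 3) - 9*cos(3*x/2)/4
This equals f(x) exactly, so the claim holds.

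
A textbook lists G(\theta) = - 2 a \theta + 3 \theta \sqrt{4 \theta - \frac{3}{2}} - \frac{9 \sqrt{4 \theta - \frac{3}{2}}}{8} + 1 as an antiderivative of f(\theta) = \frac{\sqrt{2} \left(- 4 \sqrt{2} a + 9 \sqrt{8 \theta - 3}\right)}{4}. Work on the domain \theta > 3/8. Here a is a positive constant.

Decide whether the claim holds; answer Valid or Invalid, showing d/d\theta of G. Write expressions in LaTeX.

Valid: G'(\theta) = f(\theta).

d/d\theta[G] = \frac{\sqrt{2} \left(- 4 \sqrt{2} a \sqrt{8 \theta - 3} + 72 \theta - 27\right)}{4 \sqrt{8 \theta - 3}}
This equals f(\theta) exactly, so the claim holds.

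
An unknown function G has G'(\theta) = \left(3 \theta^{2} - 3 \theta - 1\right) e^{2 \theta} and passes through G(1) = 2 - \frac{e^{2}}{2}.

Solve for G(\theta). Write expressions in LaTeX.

G(\theta) = \frac{3 \theta^{2} e^{2 \theta}}{2} - 3 \theta e^{2 \theta} + e^{2 \theta} + 2

G'(\theta) has the shape u'v + uv' for u = \frac{3 \theta^{2}}{2} - 3 \theta + 1 and v = e^{2 \theta} — it is the derivative of the product u*v.
A general antiderivative is \frac{\left(3 \theta^{2} - 6 \theta + 2\right) e^{2 \theta}}{2} + C.
The condition gives C = 2 - \frac{e^{2}}{2} - (- \frac{e^{2}}{2}) = 2.
So G(\theta) = \frac{3 \theta^{2} e^{2 \theta}}{2} - 3 \theta e^{2 \theta} + e^{2 \theta} + 2.
Check: d/d\theta[\frac{3 \theta^{2} e^{2 \theta}}{2} - 3 \theta e^{2 \theta} + e^{2 \theta} + 2] = 3 \theta^{2} e^{2 \theta} - 3 \theta e^{2 \theta} - e^{2 \theta}, which equals G'(\theta).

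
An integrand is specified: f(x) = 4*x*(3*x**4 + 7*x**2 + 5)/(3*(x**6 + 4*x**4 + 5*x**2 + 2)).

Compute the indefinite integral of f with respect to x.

F(x) = log(x**4/2 + 2*x**2 + 2) - 2/(3*x**2 + 3) + C

A first test for any F(x): its x-derivative must equal f(x) identically.
Check: d/dx[log(x**4/2 + 2*x**2 + 2) - 2/(3*x**2 + 3)] = (12*x**5 + 28*x**3 + 20*x)/(3*x**6 + 12*x**4 + 15*x**2 + 6), which equals f(x).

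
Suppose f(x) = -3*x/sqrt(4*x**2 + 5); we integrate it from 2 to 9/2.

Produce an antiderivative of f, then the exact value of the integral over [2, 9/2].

Antiderivative: F(x) = -3*sqrt(4*x**2 + 5)/4; value = -3*sqrt(86)/4 + 3*sqrt(21)/4

f matches the chain-rule pattern g'(h)*h' with inner function h(x) = 4*x**2 + 5; substituting u = h(x) collapses the integral.
F(x) = -3*sqrt(4*x**2 + 5)/4 is an antiderivative of f.
Check: d/dx[-3*sqrt(4*x**2 + 5)/4] = -3*x/sqrt(4*x**2 + 5) = f(x).
F(9/2) = -3*sqrt(86)/4; F(2) = -3*sqrt(21)/4.
Integral = F(9/2) - F(2) = -3*sqrt(86)/4 + 3*sqrt(21)/4.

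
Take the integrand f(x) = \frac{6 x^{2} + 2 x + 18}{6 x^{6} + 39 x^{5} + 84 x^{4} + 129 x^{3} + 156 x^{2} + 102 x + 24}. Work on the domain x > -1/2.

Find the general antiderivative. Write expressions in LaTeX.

Factor the denominator (3 \left(x + 1\right)^{2} \left(x + 4\right) \left(2 x + 1\right) \left(x^{2} + 2\right)) and decompose: f = - \frac{x + 14}{243 \left(x^{2} + 2\right)} + \frac{592}{189 \left(2 x + 1\right)} - \frac{53}{1701 \left(x + 4\right)} - \frac{124}{81 \left(x + 1\right)} - \frac{22}{27 \left(x + 1\right)^{2}}; each piece integrates to a log, atan, or power term.
Check: d/dx[- \frac{- 5328 x \log{\left(x + \frac{1}{2} \right)} + 5208 x \log{\left(x + 1 \right)} + 106 x \log{\left(x + 4 \right)} + 7 x \log{\left(x^{2} + 2 \right)} + 98 \sqrt{2} x \operatorname{atan}{\left(\frac{\sqrt{2} x}{2} \right)} - 5328 \log{\left(x + \frac{1}{2} \right)} + 5208 \log{\left(x + 1 \right)} + 106 \log{\left(x + 4 \right)} + 7 \log{\left(x^{2} + 2 \right)} + 98 \sqrt{2} \operatorname{atan}{\left(\frac{\sqrt{2} x}{2} \right)} - 2772}{3402 \left(x + 1\right)}] = \frac{6 x^{2} + 2 x + 18}{6 x^{6} + 39 x^{5} + 84 x^{4} + 129 x^{3} + 156 x^{2} + 102 x + 24} = f(x).

F(x) = - \frac{- 5328 x \log{\left(x + \frac{1}{2} \right)} + 5208 x \log{\left(x + 1 \right)} + 106 x \log{\left(x + 4 \right)} + 7 x \log{\left(x^{2} + 2 \right)} + 98 \sqrt{2} x \operatorname{atan}{\left(\frac{\sqrt{2} x}{2} \right)} - 5328 \log{\left(x + \frac{1}{2} \right)} + 5208 \log{\left(x + 1 \right)} + 106 \log{\left(x + 4 \right)} + 7 \log{\left(x^{2} + 2 \right)} + 98 \sqrt{2} \operatorname{atan}{\left(\frac{\sqrt{2} x}{2} \right)} - 2772}{3402 \left(x + 1\right)} + C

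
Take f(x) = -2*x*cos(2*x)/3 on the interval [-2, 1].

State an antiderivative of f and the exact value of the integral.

Antiderivative: F(x) = -(2*x*sin(2*x) + cos(2*x))/6; value = 2*sin(4)/3 - sin(2)/3 + cos(4)/6 - cos(2)/6

Since d/dx undoes antidifferentiation here, F'(x) = f(x) is required of F(x).
F(x) = -(2*x*sin(2*x) + cos(2*x))/6 is an antiderivative of f.
Check: d/dx[-(2*x*sin(2*x) + cos(2*x))/6] = -2*x*cos(2*x)/3 = f(x).
F(1) = -sin(2)/3 - cos(2)/6; F(-2) = -cos(4)/6 - 2*sin(4)/3.
Integral = F(1) - F(-2) = 2*sin(4)/3 - sin(2)/3 + cos(4)/6 - cos(2)/6.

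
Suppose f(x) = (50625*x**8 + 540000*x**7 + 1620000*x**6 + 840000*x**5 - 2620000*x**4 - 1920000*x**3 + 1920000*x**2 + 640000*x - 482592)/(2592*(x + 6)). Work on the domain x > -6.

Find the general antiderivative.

Differentiate the proposed F(x) back; it has to land on f(x) exactly.
Check: d/dx[(5*x**2/4 + 5*x/3 - 5/3)**4 - log(x/2 + 3)] = (50625*x**8 + 540000*x**7 + 1620000*x**6 + 840000*x**5 - 2620000*x**4 - 1920000*x**3 + 1920000*x**2 + 640000*x - 482592)/(2592*x + 15552), which equals f(x).

F(x) = (5*x**2/4 + 5*x/3 - 5/3)**4 - log(x/2 + 3) + C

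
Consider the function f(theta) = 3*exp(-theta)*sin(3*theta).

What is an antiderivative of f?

Since d/dtheta undoes antidifferentiation here, F'(theta) = f(theta) is required of F(theta).
Check: d/dtheta[(-3*sin(3*theta) - 9*cos(3*theta))*exp(-theta)/10] = 3*exp(-theta)*sin(3*theta) = f(theta).

An antiderivative is F(theta) = (-3*sin(3*theta) - 9*cos(3*theta))*exp(-theta)/10.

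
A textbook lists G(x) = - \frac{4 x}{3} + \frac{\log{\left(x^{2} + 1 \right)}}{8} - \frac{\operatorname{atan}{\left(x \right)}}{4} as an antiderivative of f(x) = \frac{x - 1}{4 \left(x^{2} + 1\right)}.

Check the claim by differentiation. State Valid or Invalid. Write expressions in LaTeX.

Invalid: d/dx[G] - f = - \frac{4}{3}, which is not 0.

d/dx[G] = \frac{- 16 x^{2} + 3 x - 19}{12 x^{2} + 12}
d/dx[G] - f(x) = - \frac{4}{3} != 0.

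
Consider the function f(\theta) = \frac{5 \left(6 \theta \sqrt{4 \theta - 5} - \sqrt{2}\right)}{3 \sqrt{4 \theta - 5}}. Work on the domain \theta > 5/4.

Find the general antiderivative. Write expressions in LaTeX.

F(\theta) = 5 \theta^{2} - \frac{5 \sqrt{2 \theta - \frac{5}{2}}}{3} + C

Recover f(\theta) by differentiating a candidate F(\theta); any mismatch rules it out.
Check: d/d\theta[5 \theta^{2} - \frac{5 \sqrt{2 \theta - \frac{5}{2}}}{3}] = \frac{30 \theta \sqrt{4 \theta - 5} - 5 \sqrt{2}}{3 \sqrt{4 \theta - 5}}, which equals f(\theta).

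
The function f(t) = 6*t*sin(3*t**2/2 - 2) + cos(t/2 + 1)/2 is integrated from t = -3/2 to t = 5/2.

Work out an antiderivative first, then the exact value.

The integrand splits into summands that can be handled one at a time.
F(t) = sin(t/2 + 1) - 2*cos(3*t**2/2 - 2) is an antiderivative of f.
Check: d/dt[sin(t/2 + 1) - 2*cos(3*t**2/2 - 2)] = 6*t*sin(3*t**2/2 - 2) + cos(t/2 + 1)/2 = f(t).
F(5/2) = -2*cos(59/8) + sin(9/4); F(-3/2) = -2*cos(11/8) + sin(1/4).
Integral = F(5/2) - F(-3/2) = -2*cos(59/8) - sin(1/4) + 2*cos(11/8) + sin(9/4).

Antiderivative: F(t) = sin(t/2 + 1) - 2*cos(3*t**2/2 - 2); value = -2*cos(59/8) - sin(1/4) + 2*cos(11/8) + sin(9/4)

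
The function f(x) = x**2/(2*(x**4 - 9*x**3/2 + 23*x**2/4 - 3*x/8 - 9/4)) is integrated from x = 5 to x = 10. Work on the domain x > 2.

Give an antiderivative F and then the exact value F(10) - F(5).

Factor the denominator ((x - 2)*(2*x - 3)**2*(2*x + 1)) and decompose: f = -1/(40*(2*x + 1)) - 51/(8*(2*x - 3)) - 9/(2*(2*x - 3)**2) + 16/(5*(x - 2)); each piece integrates to a log, atan, or power term.
F(x) = (512*x*log(x - 2) - 510*x*log(x - 3/2) - 2*x*log(x + 1/2) - 768*log(x - 2) + 765*log(x - 3/2) + 3*log(x + 1/2) + 180)/(160*x - 240) is an antiderivative of f.
Check: d/dx[(512*x*log(x - 2) - 510*x*log(x - 3/2) - 2*x*log(x + 1/2) - 768*log(x - 2) + 765*log(x - 3/2) + 3*log(x + 1/2) + 180)/(160*x - 240)] = 4*x**2/(8*x**4 - 36*x**3 + 46*x**2 - 3*x - 18), which equals f(x).
F(10) = -51*log(17/2)/16 - log(21/2)/80 + 9/68 + 16*log(8)/5; F(5) = -51*log(7/2)/16 - log(11/2)/80 + 9/28 + 16*log(3)/5.
Integral = F(10) - F(5) = -51*log(17/2)/16 - 16*log(3)/5 - 45/238 - log(21/2)/80 + log(11/2)/80 + 51*log(7/2)/16 + 16*log(8)/5.

Antiderivative: F(x) = (512*x*log(x - 2) - 510*x*log(x - 3/2) - 2*x*log(x + 1/2) - 768*log(x - 2) + 765*log(x - 3/2) + 3*log(x + 1/2) + 180)/(160*x - 240); value = -51*log(17/2)/16 - 16*log(3)/5 - 45/238 - log(21/2)/80 + log(11/2)/80 + 51*log(7/2)/16 + 16*log(8)/5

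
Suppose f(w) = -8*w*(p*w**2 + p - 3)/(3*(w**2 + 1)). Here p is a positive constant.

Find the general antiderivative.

Whatever form F(w) takes, F'(w) = f(w) is non-negotiable.
Check: d/dw[-4*p*w**2/3 + 4*log(w**2 + 1)] = (-8*p*w**3 - 8*p*w + 24*w)/(3*w**2 + 3), which equals f(w).

F(w) = -4*p*w**2/3 + 4*log(w**2 + 1) + C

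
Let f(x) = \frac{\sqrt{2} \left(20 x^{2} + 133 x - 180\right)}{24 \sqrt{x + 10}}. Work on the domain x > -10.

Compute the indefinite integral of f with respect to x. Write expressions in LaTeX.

Recognize the product-rule pattern: f = u'v + uv' with u = \sqrt{\frac{x}{2} + 5}, v = \frac{2 x^{2}}{3} - \frac{3 x}{2}, so integration by parts undoes it.
Check: d/dx[\frac{\sqrt{2} x \sqrt{x + 10} \left(4 x - 9\right)}{12}] = \frac{20 \sqrt{2} x^{2} + 133 \sqrt{2} x - 180 \sqrt{2}}{24 \sqrt{x + 10}}, which equals f(x).

F(x) = \frac{\sqrt{2} x \sqrt{x + 10} \left(4 x - 9\right)}{12} + C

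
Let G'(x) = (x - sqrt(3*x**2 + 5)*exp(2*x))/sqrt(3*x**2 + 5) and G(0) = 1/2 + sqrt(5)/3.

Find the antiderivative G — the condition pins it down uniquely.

G(x) = sqrt(3*x**2 + 5)/3 - exp(2*x)/2 + 1

Recover the given G'(x) by differentiating a candidate G(x); any mismatch rules it out.
A general antiderivative is sqrt(3*x**2 + 5)/3 - exp(2*x)/2 + C.
The condition gives C = 1/2 + sqrt(5)/3 - (-1/2 + sqrt(5)/3) = 1.
So G(x) = sqrt(3*x**2 + 5)/3 - exp(2*x)/2 + 1.
Check: d/dx[sqrt(3*x**2 + 5)/3 - exp(2*x)/2 + 1] = (x - sqrt(3*x**2 + 5)*exp(2*x))/sqrt(3*x**2 + 5) = G'(x).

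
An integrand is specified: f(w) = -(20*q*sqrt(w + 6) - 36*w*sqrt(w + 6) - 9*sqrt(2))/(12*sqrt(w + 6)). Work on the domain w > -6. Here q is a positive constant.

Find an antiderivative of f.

Since d/dw undoes antidifferentiation here, F'(w) = f(w) is required of F(w).
Check: d/dw[-(10*q*w - 9*w**2 - 9*sqrt(2)*sqrt(w + 6))/6] = (-20*q*sqrt(w + 6) + 36*w*sqrt(w + 6) + 9*sqrt(2))/(12*sqrt(w + 6)), which equals f(w).

An antiderivative is F(w) = -(10*q*w - 9*w**2 - 9*sqrt(2)*sqrt(w + 6))/6.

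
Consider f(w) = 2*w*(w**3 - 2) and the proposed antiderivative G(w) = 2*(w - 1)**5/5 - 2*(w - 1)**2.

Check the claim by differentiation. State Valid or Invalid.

Invalid: d/dw[G] - f = -8*w**3 + 12*w**2 - 8*w + 6, which is not 0.

d/dw[G] = 2*w**4 - 8*w**3 + 12*w**2 - 12*w + 6
d/dw[G] - f(w) = -8*w**3 + 12*w**2 - 8*w + 6 != 0.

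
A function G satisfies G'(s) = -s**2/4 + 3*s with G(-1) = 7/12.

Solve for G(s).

G(s) = -(s**3 - 18*s**2 + 12)/12

Integrate term by term and add the pieces.
A general antiderivative is -s**3/12 + 3*s**2/2 + C.
The condition gives C = 7/12 - (19/12) = -1.
So G(s) = -(s**3 - 18*s**2 + 12)/12.
Check: d/ds[-(s**3 - 18*s**2 + 12)/12] = -s**2/4 + 3*s = G'(s).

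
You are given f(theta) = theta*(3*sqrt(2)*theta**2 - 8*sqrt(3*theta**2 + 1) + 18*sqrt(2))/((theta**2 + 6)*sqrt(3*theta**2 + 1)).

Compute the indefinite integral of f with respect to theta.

F(theta) = sqrt(2)*sqrt(3*theta**2 + 1) - 4*log(theta**2/2 + 3) + C

Differentiate the proposed F(theta) back; it has to land on f(theta) exactly.
Check: d/dtheta[sqrt(2)*sqrt(3*theta**2 + 1) - 4*log(theta**2/2 + 3)] = (3*sqrt(2)*theta**3 - 8*theta*sqrt(3*theta**2 + 1) + 18*sqrt(2)*theta)/(theta**2*sqrt(3*theta**2 + 1) + 6*sqrt(3*theta**2 + 1)), which equals f(theta).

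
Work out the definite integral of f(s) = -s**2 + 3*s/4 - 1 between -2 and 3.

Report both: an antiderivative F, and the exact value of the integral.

Antiderivative: F(s) = -s**3/3 + 3*s**2/8 - s; value = -355/24

The integrand splits into summands that can be handled one at a time.
F(s) = -s**3/3 + 3*s**2/8 - s is an antiderivative of f.
Check: d/ds[-s**3/3 + 3*s**2/8 - s] = -s**2 + 3*s/4 - 1 = f(s).
F(3) = -69/8; F(-2) = 37/6.
Integral = F(3) - F(-2) = -355/24.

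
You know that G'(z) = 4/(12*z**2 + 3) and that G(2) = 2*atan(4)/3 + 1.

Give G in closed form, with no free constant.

Any candidate G(z) must reproduce the stated G'(z) exactly.
A general antiderivative is 2*atan(2*z)/3 + C.
The condition gives C = 2*atan(4)/3 + 1 - (2*atan(4)/3) = 1.
So G(z) = 2*atan(2*z)/3 + 1.
Check: d/dz[2*atan(2*z)/3 + 1] = 4/(12*z**2 + 3) = G'(z).

G(z) = 2*atan(2*z)/3 + 1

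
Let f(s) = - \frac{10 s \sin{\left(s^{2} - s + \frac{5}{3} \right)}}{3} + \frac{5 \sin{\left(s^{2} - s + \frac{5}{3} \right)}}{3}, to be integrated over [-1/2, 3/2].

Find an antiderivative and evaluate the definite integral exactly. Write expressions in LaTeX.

f matches the chain-rule pattern g'(h)*h' with inner function h(s) = s^{2} - s + \frac{5}{3}; substituting u = h(s) collapses the integral.
F(s) = \frac{5 \cos{\left(s^{2} - s + \frac{5}{3} \right)}}{3} is an antiderivative of f.
Check: d/ds[\frac{5 \cos{\left(s^{2} - s + \frac{5}{3} \right)}}{3}] = - \frac{10 s \sin{\left(s^{2} - s + \frac{5}{3} \right)}}{3} + \frac{5 \sin{\left(s^{2} - s + \frac{5}{3} \right)}}{3} = f(s).
F(3/2) = \frac{5 \cos{\left(\frac{29}{12} \right)}}{3}; F(-1/2) = \frac{5 \cos{\left(\frac{29}{12} \right)}}{3}.
Integral = F(3/2) - F(-1/2) = 0.

Antiderivative: F(s) = \frac{5 \cos{\left(s^{2} - s + \frac{5}{3} \right)}}{3}; value = 0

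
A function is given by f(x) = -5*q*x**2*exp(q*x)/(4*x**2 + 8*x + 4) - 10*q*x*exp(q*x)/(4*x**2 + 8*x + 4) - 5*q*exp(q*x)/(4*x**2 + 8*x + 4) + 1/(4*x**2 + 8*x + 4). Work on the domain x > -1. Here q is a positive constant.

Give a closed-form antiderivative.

Integrate term by term and add the pieces.
Check: d/dx[-5*exp(q*x)/4 - 1/(4*x + 4)] = (-5*q*x**2*exp(q*x) - 10*q*x*exp(q*x) - 5*q*exp(q*x) + 1)/(4*x**2 + 8*x + 4), which equals f(x).

An antiderivative is F(x) = -5*exp(q*x)/4 - 1/(4*x + 4).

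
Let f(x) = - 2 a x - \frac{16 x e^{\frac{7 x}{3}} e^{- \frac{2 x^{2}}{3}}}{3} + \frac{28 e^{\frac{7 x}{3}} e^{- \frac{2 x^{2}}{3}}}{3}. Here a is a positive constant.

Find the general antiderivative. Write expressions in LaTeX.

F(x) = - a x^{2} + 4 e^{\frac{7 x}{3}} e^{- \frac{2 x^{2}}{3}} + C

The integrand splits into summands that can be handled one at a time.
Check: d/dx[- a x^{2} + 4 e^{\frac{7 x}{3}} e^{- \frac{2 x^{2}}{3}}] = \frac{\left(- 6 a x e^{\frac{2 x^{2}}{3}} - 16 x e^{\frac{7 x}{3}} + 28 e^{\frac{7 x}{3}}\right) e^{- \frac{2 x^{2}}{3}}}{3}, which equals f(x).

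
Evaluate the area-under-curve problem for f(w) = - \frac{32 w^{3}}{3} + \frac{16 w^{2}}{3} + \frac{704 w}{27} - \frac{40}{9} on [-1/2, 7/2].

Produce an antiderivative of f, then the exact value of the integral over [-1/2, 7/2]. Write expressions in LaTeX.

f matches the chain-rule pattern g'(h)*h' with inner function h(w) = - 2 w^{2} + \frac{2 w}{3} + 5; substituting u = h(w) collapses the integral.
F(w) = - \frac{2 \left(6 w^{2} - 2 w - 15\right)^{2}}{27} is an antiderivative of f.
Check: d/dw[- \frac{2 \left(6 w^{2} - 2 w - 15\right)^{2}}{27}] = - \frac{32 w^{3}}{3} + \frac{16 w^{2}}{3} + \frac{704 w}{27} - \frac{40}{9} = f(w).
F(7/2) = - \frac{10609}{54}; F(-1/2) = - \frac{625}{54}.
Integral = F(7/2) - F(-1/2) = - \frac{1664}{9}.

Antiderivative: F(w) = - \frac{2 \left(6 w^{2} - 2 w - 15\right)^{2}}{27}; value = - \frac{1664}{9}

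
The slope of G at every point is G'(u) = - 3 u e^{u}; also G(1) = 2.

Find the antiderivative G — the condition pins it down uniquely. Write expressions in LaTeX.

G'(u) has the shape v'r + vr' for v = 3 - 3 u and r = e^{u} — it is the derivative of the product v*r.
A general antiderivative is \left(3 - 3 u\right) e^{u} + C.
The condition gives C = 2 - (0) = 2.
So G(u) = - 3 u e^{u} + 3 e^{u} + 2.
Check: d/du[- 3 u e^{u} + 3 e^{u} + 2] = - 3 u e^{u} = G'(u).

G(u) = - 3 u e^{u} + 3 e^{u} + 2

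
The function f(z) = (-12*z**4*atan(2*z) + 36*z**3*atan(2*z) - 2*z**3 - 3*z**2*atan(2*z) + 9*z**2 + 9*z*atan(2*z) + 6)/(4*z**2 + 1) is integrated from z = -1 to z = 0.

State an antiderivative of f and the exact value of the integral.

f has the shape u'v + uv' for u = -z**3 + 9*z**2/2 + 3 and v = atan(2*z) — it is the derivative of the product u*v.
F(z) = -(2*z**3 - 9*z**2 - 6)*atan(2*z)/2 is an antiderivative of f.
Check: d/dz[-(2*z**3 - 9*z**2 - 6)*atan(2*z)/2] = (-12*z**4*atan(2*z) + 36*z**3*atan(2*z) - 2*z**3 - 3*z**2*atan(2*z) + 9*z**2 + 9*z*atan(2*z) + 6)/(4*z**2 + 1) = f(z).
F(0) = 0; F(-1) = -17*atan(2)/2.
Integral = F(0) - F(-1) = 17*atan(2)/2.

Antiderivative: F(z) = -(2*z**3 - 9*z**2 - 6)*atan(2*z)/2; value = 17*atan(2)/2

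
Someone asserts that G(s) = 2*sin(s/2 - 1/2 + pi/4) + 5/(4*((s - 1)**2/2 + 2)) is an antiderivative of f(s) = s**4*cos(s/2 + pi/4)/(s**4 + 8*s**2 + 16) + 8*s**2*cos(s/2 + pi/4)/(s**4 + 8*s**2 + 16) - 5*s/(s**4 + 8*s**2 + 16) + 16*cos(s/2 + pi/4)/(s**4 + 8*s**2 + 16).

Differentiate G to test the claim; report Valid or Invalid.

d/ds[G] = (s**4*cos(s/2 - 1/2 + pi/4) - 4*s**3*cos(s/2 - 1/2 + pi/4) + 14*s**2*cos(s/2 - 1/2 + pi/4) - 20*s*cos(s/2 - 1/2 + pi/4) - 5*s + 25*cos(s/2 - 1/2 + pi/4) + 5)/(s**4 - 4*s**3 + 14*s**2 - 20*s + 25)
d/ds[G] - f(s) = (-s**8*cos(s/2 + pi/4) + s**8*cos(s/2 - 1/2 + pi/4) + 4*s**7*cos(s/2 + pi/4) - 4*s**7*cos(s/2 - 1/2 + pi/4) - 22*s**6*cos(s/2 + pi/4) + 22*s**6*cos(s/2 - 1/2 + pi/4) + 52*s**5*cos(s/2 + pi/4) - 52*s**5*cos(s/2 - 1/2 + pi/4) - 153*s**4*cos(s/2 + pi/4) + 153*s**4*cos(s/2 - 1/2 + pi/4) - 15*s**4 + 224*s**3*cos(s/2 + pi/4) - 224*s**3*cos(s/2 - 1/2 + pi/4) + 30*s**3 - 424*s**2*cos(s/2 + pi/4) + 424*s**2*cos(s/2 - 1/2 + pi/4) - 60*s**2 + 320*s*cos(s/2 + pi/4) - 320*s*cos(s/2 - 1/2 + pi/4) + 45*s - 400*cos(s/2 + pi/4) + 400*cos(s/2 - 1/2 + pi/4) + 80)/(s**8 - 4*s**7 + 22*s**6 - 52*s**5 + 153*s**4 - 224*s**3 + 424*s**2 - 320*s + 400) != 0.

Invalid: d/ds[G] - f = (-s**8*cos(s/2 + pi/4) + s**8*cos(s/2 - 1/2 + pi/4) + 4*s**7*cos(s/2 + pi/4) - 4*s**7*cos(s/2 - 1/2 + pi/4) - 22*s**6*cos(s/2 + pi/4) + 22*s**6*cos(s/2 - 1/2 + pi/4) + 52*s**5*cos(s/2 + pi/4) - 52*s**5*cos(s/2 - 1/2 + pi/4) - 153*s**4*cos(s/2 + pi/4) + 153*s**4*cos(s/2 - 1/2 + pi/4) - 15*s**4 + 224*s**3*cos(s/2 + pi/4) - 224*s**3*cos(s/2 - 1/2 + pi/4) + 30*s**3 - 424*s**2*cos(s/2 + pi/4) + 424*s**2*cos(s/2 - 1/2 + pi/4) - 60*s**2 + 320*s*cos(s/2 + pi/4) - 320*s*cos(s/2 - 1/2 + pi/4) + 45*s - 400*cos(s/2 + pi/4) + 400*cos(s/2 - 1/2 + pi/4) + 80)/(s**8 - 4*s**7 + 22*s**6 - 52*s**5 + 153*s**4 - 224*s**3 + 424*s**2 - 320*s + 400), which is not 0.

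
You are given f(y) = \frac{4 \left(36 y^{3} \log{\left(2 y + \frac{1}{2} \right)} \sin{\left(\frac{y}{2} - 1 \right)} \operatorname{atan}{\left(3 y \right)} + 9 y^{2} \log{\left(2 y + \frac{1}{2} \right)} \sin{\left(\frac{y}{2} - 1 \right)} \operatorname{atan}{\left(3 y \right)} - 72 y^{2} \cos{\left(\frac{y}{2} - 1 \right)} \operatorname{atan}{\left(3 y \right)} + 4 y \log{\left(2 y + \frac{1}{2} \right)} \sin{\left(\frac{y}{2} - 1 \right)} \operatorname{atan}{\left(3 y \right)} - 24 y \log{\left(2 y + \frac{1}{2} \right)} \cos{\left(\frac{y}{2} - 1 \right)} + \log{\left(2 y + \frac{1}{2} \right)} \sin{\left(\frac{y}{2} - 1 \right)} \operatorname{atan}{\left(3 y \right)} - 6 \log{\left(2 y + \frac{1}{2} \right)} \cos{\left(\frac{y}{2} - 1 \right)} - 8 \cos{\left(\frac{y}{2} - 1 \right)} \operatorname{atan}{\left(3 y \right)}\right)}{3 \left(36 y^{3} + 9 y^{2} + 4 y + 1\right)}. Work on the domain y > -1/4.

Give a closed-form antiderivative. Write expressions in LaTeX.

An antiderivative is F(y) = - \frac{8 \log{\left(2 y + \frac{1}{2} \right)} \cos{\left(\frac{y}{2} - 1 \right)} \operatorname{atan}{\left(3 y \right)}}{3}.

For F(y) to be correct the identity F'(y) - f(y) = 0 must hold.
Check: d/dy[- \frac{8 \log{\left(2 y + \frac{1}{2} \right)} \cos{\left(\frac{y}{2} - 1 \right)} \operatorname{atan}{\left(3 y \right)}}{3}] = \frac{144 y^{3} \log{\left(2 y + \frac{1}{2} \right)} \sin{\left(\frac{y}{2} - 1 \right)} \operatorname{atan}{\left(3 y \right)} + 36 y^{2} \log{\left(2 y + \frac{1}{2} \right)} \sin{\left(\frac{y}{2} - 1 \right)} \operatorname{atan}{\left(3 y \right)} - 288 y^{2} \cos{\left(\frac{y}{2} - 1 \right)} \operatorname{atan}{\left(3 y \right)} + 16 y \log{\left(2 y + \frac{1}{2} \right)} \sin{\left(\frac{y}{2} - 1 \right)} \operatorname{atan}{\left(3 y \right)} - 96 y \log{\left(2 y + \frac{1}{2} \right)} \cos{\left(\frac{y}{2} - 1 \right)} + 4 \log{\left(2 y + \frac{1}{2} \right)} \sin{\left(\frac{y}{2} - 1 \right)} \operatorname{atan}{\left(3 y \right)} - 24 \log{\left(2 y + \frac{1}{2} \right)} \cos{\left(\frac{y}{2} - 1 \right)} - 32 \cos{\left(\frac{y}{2} - 1 \right)} \operatorname{atan}{\left(3 y \right)}}{108 y^{3} + 27 y^{2} + 12 y + 3}, which equals f(y).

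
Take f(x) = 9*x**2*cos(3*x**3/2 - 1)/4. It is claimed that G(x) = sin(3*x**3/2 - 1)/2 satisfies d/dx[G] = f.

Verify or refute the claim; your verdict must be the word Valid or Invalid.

d/dx[G] = 9*x**2*cos(3*x**3/2 - 1)/4
This equals f(x) exactly, so the claim holds.

Valid - differentiating G returns exactly f.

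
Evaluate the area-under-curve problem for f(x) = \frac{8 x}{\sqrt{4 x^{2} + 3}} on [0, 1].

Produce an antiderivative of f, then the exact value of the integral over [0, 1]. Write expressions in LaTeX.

Antiderivative: F(x) = 2 \sqrt{4 x^{2} + 3}; value = - 2 \sqrt{3} + 2 \sqrt{7}

f matches the chain-rule pattern g'(h)*h' with inner function h(x) = 4 x^{2} + 3; substituting u = h(x) collapses the integral.
F(x) = 2 \sqrt{4 x^{2} + 3} is an antiderivative of f.
Check: d/dx[2 \sqrt{4 x^{2} + 3}] = \frac{8 x}{\sqrt{4 x^{2} + 3}} = f(x).
F(1) = 2 \sqrt{7}; F(0) = 2 \sqrt{3}.
Integral = F(1) - F(0) = - 2 \sqrt{3} + 2 \sqrt{7}.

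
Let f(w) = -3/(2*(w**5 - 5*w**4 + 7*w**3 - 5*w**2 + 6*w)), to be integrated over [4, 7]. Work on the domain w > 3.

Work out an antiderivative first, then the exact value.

Antiderivative: F(w) = -log(w)/4 - log(w - 3)/20 + 3*log(w - 2)/20 + 3*log(w**2 + 1)/40 - 3*atan(w)/20; value = -log(7)/4 - 3*atan(7)/20 - 3*log(17)/40 - 3*log(2)/20 + 3*atan(4)/20 + 3*log(5)/20 + log(4)/5 + 3*log(50)/40

Factor the denominator (2*w*(w - 3)*(w - 2)*(w**2 + 1)) and decompose: f = 3*(w - 1)/(20*(w**2 + 1)) + 3/(20*(w - 2)) - 1/(20*(w - 3)) - 1/(4*w); each piece integrates to a log, atan, or power term.
F(w) = -log(w)/4 - log(w - 3)/20 + 3*log(w - 2)/20 + 3*log(w**2 + 1)/40 - 3*atan(w)/20 is an antiderivative of f.
Check: d/dw[-log(w)/4 - log(w - 3)/20 + 3*log(w - 2)/20 + 3*log(w**2 + 1)/40 - 3*atan(w)/20] = -3/(2*w**5 - 10*w**4 + 14*w**3 - 10*w**2 + 12*w), which equals f(w).
F(7) = -log(7)/4 - 3*atan(7)/20 - log(4)/20 + 3*log(5)/20 + 3*log(50)/40; F(4) = -log(4)/4 - 3*atan(4)/20 + 3*log(2)/20 + 3*log(17)/40.
Integral = F(7) - F(4) = -log(7)/4 - 3*atan(7)/20 - 3*log(17)/40 - 3*log(2)/20 + 3*atan(4)/20 + 3*log(5)/20 + log(4)/5 + 3*log(50)/40.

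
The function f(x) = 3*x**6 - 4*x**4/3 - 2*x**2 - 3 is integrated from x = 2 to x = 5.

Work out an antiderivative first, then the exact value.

Antiderivative: F(x) = 3*x**7/7 - 4*x**5/15 - 2*x**3/3 - 3*x; value = 1138042/35

Integrate term by term and add the pieces.
F(x) = 3*x**7/7 - 4*x**5/15 - 2*x**3/3 - 3*x is an antiderivative of f.
Check: d/dx[3*x**7/7 - 4*x**5/15 - 2*x**3/3 - 3*x] = 3*x**6 - 4*x**4/3 - 2*x**2 - 3 = f(x).
F(5) = 683560/21; F(2) = 3674/105.
Integral = F(5) - F(2) = 1138042/35.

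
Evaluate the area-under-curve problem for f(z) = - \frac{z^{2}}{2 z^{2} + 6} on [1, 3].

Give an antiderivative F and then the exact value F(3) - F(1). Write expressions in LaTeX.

Antiderivative: F(z) = - \frac{z}{2} + \frac{\sqrt{3} \operatorname{atan}{\left(\frac{\sqrt{3} z}{3} \right)}}{2}; value = -1 + \frac{\sqrt{3} \pi}{12}

Check any antiderivative F(z) by computing F'(z) and comparing it with f(z).
F(z) = - \frac{z}{2} + \frac{\sqrt{3} \operatorname{atan}{\left(\frac{\sqrt{3} z}{3} \right)}}{2} is an antiderivative of f.
Check: d/dz[- \frac{z}{2} + \frac{\sqrt{3} \operatorname{atan}{\left(\frac{\sqrt{3} z}{3} \right)}}{2}] = - \frac{z^{2}}{2 z^{2} + 6} = f(z).
F(3) = - \frac{3}{2} + \frac{\sqrt{3} \pi}{6}; F(1) = - \frac{1}{2} + \frac{\sqrt{3} \pi}{12}.
Integral = F(3) - F(1) = -1 + \frac{\sqrt{3} \pi}{12}.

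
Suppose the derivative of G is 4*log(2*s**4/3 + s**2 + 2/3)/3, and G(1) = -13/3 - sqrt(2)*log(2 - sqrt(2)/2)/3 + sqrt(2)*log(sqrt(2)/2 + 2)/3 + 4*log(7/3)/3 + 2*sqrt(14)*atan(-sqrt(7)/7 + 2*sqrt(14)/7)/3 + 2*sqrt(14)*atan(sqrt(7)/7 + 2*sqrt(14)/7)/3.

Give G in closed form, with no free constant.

G(s) = 4*s*log(2*s**4/3 + s**2 + 2/3)/3 - 16*s/3 - sqrt(2)*log(s**2 - sqrt(2)*s/2 + 1)/3 + sqrt(2)*log(s**2 + sqrt(2)*s/2 + 1)/3 + 2*sqrt(14)*atan(2*sqrt(14)*s/7 - sqrt(7)/7)/3 + 2*sqrt(14)*atan(2*sqrt(14)*s/7 + sqrt(7)/7)/3 + 1

Since d/ds undoes antidifferentiation here, G(s) must give back the stated G'(s).
A general antiderivative is 4*s*log(2*s**4/3 + s**2 + 2/3)/3 - 16*s/3 - sqrt(2)*log(s**2 - sqrt(2)*s/2 + 1)/3 + sqrt(2)*log(s**2 + sqrt(2)*s/2 + 1)/3 + 2*sqrt(14)*atan(2*sqrt(14)*s/7 - sqrt(7)/7)/3 + 2*sqrt(14)*atan(2*sqrt(14)*s/7 + sqrt(7)/7)/3 + C.
The condition gives C = -13/3 - sqrt(2)*log(2 - sqrt(2)/2)/3 + sqrt(2)*log(sqrt(2)/2 + 2)/3 + 4*log(7/3)/3 + 2*sqrt(14)*atan(-sqrt(7)/7 + 2*sqrt(14)/7)/3 + 2*sqrt(14)*atan(sqrt(7)/7 + 2*sqrt(14)/7)/3 - (-16/3 - sqrt(2)*log(2 - sqrt(2)/2)/3 + sqrt(2)*log(sqrt(2)/2 + 2)/3 + 4*log(7/3)/3 + 2*sqrt(14)*atan(-sqrt(7)/7 + 2*sqrt(14)/7)/3 + 2*sqrt(14)*atan(sqrt(7)/7 + 2*sqrt(14)/7)/3) = 1.
So G(s) = 4*s*log(2*s**4/3 + s**2 + 2/3)/3 - 16*s/3 - sqrt(2)*log(s**2 - sqrt(2)*s/2 + 1)/3 + sqrt(2)*log(s**2 + sqrt(2)*s/2 + 1)/3 + 2*sqrt(14)*atan(2*sqrt(14)*s/7 - sqrt(7)/7)/3 + 2*sqrt(14)*atan(2*sqrt(14)*s/7 + sqrt(7)/7)/3 + 1.
Check: d/ds[4*s*log(2*s**4/3 + s**2 + 2/3)/3 - 16*s/3 - sqrt(2)*log(s**2 - sqrt(2)*s/2 + 1)/3 + sqrt(2)*log(s**2 + sqrt(2)*s/2 + 1)/3 + 2*sqrt(14)*atan(2*sqrt(14)*s/7 - sqrt(7)/7)/3 + 2*sqrt(14)*atan(2*sqrt(14)*s/7 + sqrt(7)/7)/3 + 1] = 4*log(2*s**4/3 + s**2 + 2/3)/3 = G'(s).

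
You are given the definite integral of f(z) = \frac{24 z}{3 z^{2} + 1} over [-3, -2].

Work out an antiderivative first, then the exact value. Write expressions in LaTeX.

f matches the chain-rule pattern g'(h)*h' with inner function h(z) = 3 z^{2} + 1; substituting u = h(z) collapses the integral.
F(z) = 4 \log{\left(3 z^{2} + 1 \right)} is an antiderivative of f.
Check: d/dz[4 \log{\left(3 z^{2} + 1 \right)}] = \frac{24 z}{3 z^{2} + 1} = f(z).
F(-2) = 4 \log{\left(13 \right)}; F(-3) = 4 \log{\left(28 \right)}.
Integral = F(-2) - F(-3) = - 4 \log{\left(28 \right)} + 4 \log{\left(13 \right)}.

Antiderivative: F(z) = 4 \log{\left(3 z^{2} + 1 \right)}; value = - 4 \log{\left(28 \right)} + 4 \log{\left(13 \right)}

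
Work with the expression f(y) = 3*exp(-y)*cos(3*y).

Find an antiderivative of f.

An antiderivative is F(y) = 9*exp(-y)*sin(3*y)/10 - 3*exp(-y)*cos(3*y)/10.

A candidate is checked by its d/dy: the result must match f(y).
Check: d/dy[9*exp(-y)*sin(3*y)/10 - 3*exp(-y)*cos(3*y)/10] = 3*exp(-y)*cos(3*y) = f(y).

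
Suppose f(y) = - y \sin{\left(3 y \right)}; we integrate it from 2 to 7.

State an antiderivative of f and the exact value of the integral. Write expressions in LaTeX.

Check any antiderivative F(y) by computing F'(y) and comparing it with f(y).
F(y) = \frac{y \cos{\left(3 y \right)}}{3} - \frac{\sin{\left(3 y \right)}}{9} is an antiderivative of f.
Check: d/dy[\frac{y \cos{\left(3 y \right)}}{3} - \frac{\sin{\left(3 y \right)}}{9}] = - y \sin{\left(3 y \right)} = f(y).
F(7) = \frac{7 \cos{\left(21 \right)}}{3} - \frac{\sin{\left(21 \right)}}{9}; F(2) = - \frac{\sin{\left(6 \right)}}{9} + \frac{2 \cos{\left(6 \right)}}{3}.
Integral = F(7) - F(2) = \frac{7 \cos{\left(21 \right)}}{3} - \frac{2 \cos{\left(6 \right)}}{3} - \frac{\sin{\left(21 \right)}}{9} + \frac{\sin{\left(6 \right)}}{9}.

Antiderivative: F(y) = \frac{y \cos{\left(3 y \right)}}{3} - \frac{\sin{\left(3 y \right)}}{9}; value = \frac{7 \cos{\left(21 \right)}}{3} - \frac{2 \cos{\left(6 \right)}}{3} - \frac{\sin{\left(21 \right)}}{9} + \frac{\sin{\left(6 \right)}}{9}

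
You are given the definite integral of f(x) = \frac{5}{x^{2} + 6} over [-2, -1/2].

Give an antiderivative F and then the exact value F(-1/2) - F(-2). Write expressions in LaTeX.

A candidate is checked by its d/dx: the result must match f(x).
F(x) = \frac{5 \sqrt{6} \operatorname{atan}{\left(\frac{\sqrt{6} x}{6} \right)}}{6} is an antiderivative of f.
Check: d/dx[\frac{5 \sqrt{6} \operatorname{atan}{\left(\frac{\sqrt{6} x}{6} \right)}}{6}] = \frac{5}{x^{2} + 6} = f(x).
F(-1/2) = - \frac{5 \sqrt{6} \operatorname{atan}{\left(\frac{\sqrt{6}}{12} \right)}}{6}; F(-2) = - \frac{5 \sqrt{6} \operatorname{atan}{\left(\frac{\sqrt{6}}{3} \right)}}{6}.
Integral = F(-1/2) - F(-2) = - \frac{5 \sqrt{6} \operatorname{atan}{\left(\frac{\sqrt{6}}{12} \right)}}{6} + \frac{5 \sqrt{6} \operatorname{atan}{\left(\frac{\sqrt{6}}{3} \right)}}{6}.

Antiderivative: F(x) = \frac{5 \sqrt{6} \operatorname{atan}{\left(\frac{\sqrt{6} x}{6} \right)}}{6}; value = - \frac{5 \sqrt{6} \operatorname{atan}{\left(\frac{\sqrt{6}}{12} \right)}}{6} + \frac{5 \sqrt{6} \operatorname{atan}{\left(\frac{\sqrt{6}}{3} \right)}}{6}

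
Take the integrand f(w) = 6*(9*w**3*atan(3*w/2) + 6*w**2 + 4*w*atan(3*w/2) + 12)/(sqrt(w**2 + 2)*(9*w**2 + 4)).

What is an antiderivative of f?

f has the shape u'v + uv' for u = 6*sqrt(w**2 + 2) and v = atan(3*w/2) — it is the derivative of the product u*v.
Check: d/dw[6*sqrt(w**2 + 2)*atan(3*w/2)] = (54*w**3*atan(3*w/2) + 36*w**2 + 24*w*atan(3*w/2) + 72)/(9*w**2*sqrt(w**2 + 2) + 4*sqrt(w**2 + 2)), which equals f(w).

An antiderivative is F(w) = 6*sqrt(w**2 + 2)*atan(3*w/2).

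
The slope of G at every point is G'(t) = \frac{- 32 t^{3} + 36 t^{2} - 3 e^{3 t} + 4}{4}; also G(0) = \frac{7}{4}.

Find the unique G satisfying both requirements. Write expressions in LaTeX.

G(t) = - \frac{8 t^{4} - 12 t^{3} - 4 t + e^{3 t} - 8}{4}

Whatever form G(t) takes, its d/dt must return the stated G'(t).
A general antiderivative is - 2 t^{4} + 3 t^{3} + t - \frac{e^{3 t}}{4} + C.
The condition gives C = \frac{7}{4} - (- \frac{1}{4}) = 2.
So G(t) = - \frac{8 t^{4} - 12 t^{3} - 4 t + e^{3 t} - 8}{4}.
Check: d/dt[- \frac{8 t^{4} - 12 t^{3} - 4 t + e^{3 t} - 8}{4}] = - 8 t^{3} + 9 t^{2} - \frac{3 e^{3 t}}{4} + 1, which equals G'(t).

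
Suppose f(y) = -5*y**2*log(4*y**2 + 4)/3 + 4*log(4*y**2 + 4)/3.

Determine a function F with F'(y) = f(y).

The integrand splits into summands that can be handled one at a time.
Check: d/dy[-5*y**3*log(y**2 + 1)/9 - 10*y**3*log(2)/9 + 10*y**3/27 + 4*y*log(y**2 + 1)/3 - 34*y/9 + 8*y*log(2)/3 + 34*atan(y)/9] = -5*y**2*log(y**2 + 1)/3 - 10*y**2*log(2)/3 + 4*log(y**2 + 1)/3 + 8*log(2)/3, which equals f(y).

An antiderivative is F(y) = -5*y**3*log(y**2 + 1)/9 - 10*y**3*log(2)/9 + 10*y**3/27 + 4*y*log(y**2 + 1)/3 - 34*y/9 + 8*y*log(2)/3 + 34*atan(y)/9.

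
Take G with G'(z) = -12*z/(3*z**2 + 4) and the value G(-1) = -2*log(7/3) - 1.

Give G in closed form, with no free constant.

G(z) = -2*log(z**2 + 4/3) - 1

G'(z) matches the chain-rule pattern g'(h)*h' with inner function h(z) = z**2 + 4/3; substituting u = h(z) collapses the integral.
A general antiderivative is -2*log(z**2 + 4/3) + C.
The condition gives C = -2*log(7/3) - 1 - (-2*log(7/3)) = -1.
So G(z) = -2*log(z**2 + 4/3) - 1.
Check: d/dz[-2*log(z**2 + 4/3) - 1] = -12*z/(3*z**2 + 4) = G'(z).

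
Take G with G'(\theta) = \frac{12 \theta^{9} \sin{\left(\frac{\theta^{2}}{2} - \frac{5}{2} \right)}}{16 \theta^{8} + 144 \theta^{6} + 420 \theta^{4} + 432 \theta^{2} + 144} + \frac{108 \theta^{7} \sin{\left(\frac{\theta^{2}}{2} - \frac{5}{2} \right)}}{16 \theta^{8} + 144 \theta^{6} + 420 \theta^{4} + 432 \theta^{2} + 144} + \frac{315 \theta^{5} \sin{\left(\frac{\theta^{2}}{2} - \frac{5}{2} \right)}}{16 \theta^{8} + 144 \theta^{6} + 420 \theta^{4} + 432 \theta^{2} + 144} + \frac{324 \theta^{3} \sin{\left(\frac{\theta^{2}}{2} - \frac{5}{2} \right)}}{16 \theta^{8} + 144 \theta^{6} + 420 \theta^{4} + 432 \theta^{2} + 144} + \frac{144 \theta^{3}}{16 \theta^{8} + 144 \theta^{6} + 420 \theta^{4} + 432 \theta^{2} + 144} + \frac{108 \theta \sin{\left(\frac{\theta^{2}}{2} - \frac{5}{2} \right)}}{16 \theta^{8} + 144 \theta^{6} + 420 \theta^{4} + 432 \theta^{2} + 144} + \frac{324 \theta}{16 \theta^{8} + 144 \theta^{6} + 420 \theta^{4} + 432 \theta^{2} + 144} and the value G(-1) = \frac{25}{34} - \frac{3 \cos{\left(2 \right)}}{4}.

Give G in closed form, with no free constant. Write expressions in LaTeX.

G(\theta) = \frac{- 6 \theta^{4} \cos{\left(\frac{\theta^{2}}{2} - \frac{5}{2} \right)} + 8 \theta^{4} - 27 \theta^{2} \cos{\left(\frac{\theta^{2}}{2} - \frac{5}{2} \right)} + 36 \theta^{2} - 18 \cos{\left(\frac{\theta^{2}}{2} - \frac{5}{2} \right)} + 6}{8 \theta^{4} + 36 \theta^{2} + 24}

The integrand splits into summands that can be handled one at a time.
A general antiderivative is - \frac{3 \cos{\left(\frac{\theta^{2}}{2} - \frac{5}{2} \right)}}{4} - \frac{3}{2 \left(\frac{2 \theta^{4}}{3} + 3 \theta^{2} + 2\right)} + C.
The condition gives C = \frac{25}{34} - \frac{3 \cos{\left(2 \right)}}{4} - (- \frac{9}{34} - \frac{3 \cos{\left(2 \right)}}{4}) = 1.
So G(\theta) = \frac{- 6 \theta^{4} \cos{\left(\frac{\theta^{2}}{2} - \frac{5}{2} \right)} + 8 \theta^{4} - 27 \theta^{2} \cos{\left(\frac{\theta^{2}}{2} - \frac{5}{2} \right)} + 36 \theta^{2} - 18 \cos{\left(\frac{\theta^{2}}{2} - \frac{5}{2} \right)} + 6}{8 \theta^{4} + 36 \theta^{2} + 24}.
Check: d/d\theta[\frac{- 6 \theta^{4} \cos{\left(\frac{\theta^{2}}{2} - \frac{5}{2} \right)} + 8 \theta^{4} - 27 \theta^{2} \cos{\left(\frac{\theta^{2}}{2} - \frac{5}{2} \right)} + 36 \theta^{2} - 18 \cos{\left(\frac{\theta^{2}}{2} - \frac{5}{2} \right)} + 6}{8 \theta^{4} + 36 \theta^{2} + 24}] = \frac{12 \theta^{9} \sin{\left(\frac{\theta^{2}}{2} - \frac{5}{2} \right)} + 108 \theta^{7} \sin{\left(\frac{\theta^{2}}{2} - \frac{5}{2} \right)} + 315 \theta^{5} \sin{\left(\frac{\theta^{2}}{2} - \frac{5}{2} \right)} + 324 \theta^{3} \sin{\left(\frac{\theta^{2}}{2} - \frac{5}{2} \right)} + 144 \theta^{3} + 108 \theta \sin{\left(\frac{\theta^{2}}{2} - \frac{5}{2} \right)} + 324 \theta}{16 \theta^{8} + 144 \theta^{6} + 420 \theta^{4} + 432 \theta^{2} + 144}, which equals G'(\theta).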